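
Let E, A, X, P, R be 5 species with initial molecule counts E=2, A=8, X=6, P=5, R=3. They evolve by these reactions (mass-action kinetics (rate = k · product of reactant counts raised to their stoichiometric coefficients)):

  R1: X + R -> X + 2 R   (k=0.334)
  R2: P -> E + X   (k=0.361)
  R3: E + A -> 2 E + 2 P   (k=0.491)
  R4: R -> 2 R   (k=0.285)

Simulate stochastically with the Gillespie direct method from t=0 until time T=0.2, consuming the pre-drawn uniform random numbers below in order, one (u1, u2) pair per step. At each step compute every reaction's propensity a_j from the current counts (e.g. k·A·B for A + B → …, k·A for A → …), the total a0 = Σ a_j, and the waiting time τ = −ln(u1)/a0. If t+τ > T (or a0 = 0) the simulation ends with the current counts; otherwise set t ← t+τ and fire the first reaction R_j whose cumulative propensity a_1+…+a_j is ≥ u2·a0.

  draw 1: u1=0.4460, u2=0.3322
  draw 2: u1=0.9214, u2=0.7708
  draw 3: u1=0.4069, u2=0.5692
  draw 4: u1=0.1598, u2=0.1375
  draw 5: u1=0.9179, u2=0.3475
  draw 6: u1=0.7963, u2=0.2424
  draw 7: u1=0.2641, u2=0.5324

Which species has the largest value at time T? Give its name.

t=0.000: E=2 A=8 X=6 P=5 R=3
Draw 1: a1=6.012, a2=1.805, a3=7.856, a4=0.855, a0=16.528; τ=−ln(0.4460)/16.528=0.049 → t=0.049; u2·a0=0.3322·16.528=5.491 ≤ a1=6.012 → R1 fires; E=2 A=8 X=6 P=5 R=4
Draw 2: a1=8.016, a2=1.805, a3=7.856, a4=1.140, a0=18.817; τ=−ln(0.9214)/18.817=0.004 → t=0.053; u2·a0=0.7708·18.817=14.504; a1+a2=9.821 < 14.504 ≤ a1+…+a3=17.677 → R3 fires; E=3 A=7 X=6 P=7 R=4
Draw 3: a1=8.016, a2=2.527, a3=10.311, a4=1.140, a0=21.994; τ=−ln(0.4069)/21.994=0.041 → t=0.094; u2·a0=0.5692·21.994=12.519; a1+a2=10.543 < 12.519 ≤ a1+…+a3=20.854 → R3 fires; E=4 A=6 X=6 P=9 R=4
Draw 4: a1=8.016, a2=3.249, a3=11.784, a4=1.140, a0=24.189; τ=−ln(0.1598)/24.189=0.076 → t=0.170; u2·a0=0.1375·24.189=3.326 ≤ a1=8.016 → R1 fires; E=4 A=6 X=6 P=9 R=5
Draw 5: a1=10.020, a2=3.249, a3=11.784, a4=1.425, a0=26.478; τ=−ln(0.9179)/26.478=0.003 → t=0.173; u2·a0=0.3475·26.478=9.201 ≤ a1=10.020 → R1 fires; E=4 A=6 X=6 P=9 R=6
Draw 6: a1=12.024, a2=3.249, a3=11.784, a4=1.710, a0=28.767; τ=−ln(0.7963)/28.767=0.008 → t=0.181; u2·a0=0.2424·28.767=6.973 ≤ a1=12.024 → R1 fires; E=4 A=6 X=6 P=9 R=7
Draw 7: a1=14.028, a2=3.249, a3=11.784, a4=1.995, a0=31.056; τ=−ln(0.2641)/31.056=0.043 → t=0.224 > T=0.2: stop.
At T=0.2: E=4 A=6 X=6 P=9 R=7; the largest is P.

Dominant species at T: P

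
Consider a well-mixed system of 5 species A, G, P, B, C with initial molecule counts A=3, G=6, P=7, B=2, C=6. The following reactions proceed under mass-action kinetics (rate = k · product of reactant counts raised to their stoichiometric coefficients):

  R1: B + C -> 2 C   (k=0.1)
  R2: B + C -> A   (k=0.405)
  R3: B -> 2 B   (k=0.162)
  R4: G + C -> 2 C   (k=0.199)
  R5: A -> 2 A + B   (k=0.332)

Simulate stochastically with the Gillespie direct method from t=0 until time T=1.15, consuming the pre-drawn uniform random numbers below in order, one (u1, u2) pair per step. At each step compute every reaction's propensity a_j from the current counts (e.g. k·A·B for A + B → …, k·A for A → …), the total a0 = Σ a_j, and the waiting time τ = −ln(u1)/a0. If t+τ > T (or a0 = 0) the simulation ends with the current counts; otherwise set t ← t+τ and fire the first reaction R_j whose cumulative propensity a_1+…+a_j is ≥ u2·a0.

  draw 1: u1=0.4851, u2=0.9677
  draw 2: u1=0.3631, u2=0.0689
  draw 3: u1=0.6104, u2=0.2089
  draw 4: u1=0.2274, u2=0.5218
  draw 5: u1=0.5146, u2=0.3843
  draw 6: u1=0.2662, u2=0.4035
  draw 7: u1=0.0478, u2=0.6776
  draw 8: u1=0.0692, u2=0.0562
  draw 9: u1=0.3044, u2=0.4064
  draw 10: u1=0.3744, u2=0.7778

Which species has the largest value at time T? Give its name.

Dominant species at T: C

t=0.000: A=3 G=6 P=7 B=2 C=6
Draw 1: a1=1.200, a2=4.860, a3=0.324, a4=7.164, a5=0.996, a0=14.544; τ=−ln(0.4851)/14.544=0.050 → t=0.050; u2·a0=0.9677·14.544=14.074; a1+…+a4=13.548 < 14.074 ≤ a1+…+a5=14.544 → R5 fires; A=4 G=6 P=7 B=3 C=6
Draw 2: a1=1.800, a2=7.290, a3=0.486, a4=7.164, a5=1.328, a0=18.068; τ=−ln(0.3631)/18.068=0.056 → t=0.106; u2·a0=0.0689·18.068=1.245 ≤ a1=1.800 → R1 fires; A=4 G=6 P=7 B=2 C=7
Draw 3: a1=1.400, a2=5.670, a3=0.324, a4=8.358, a5=1.328, a0=17.080; τ=−ln(0.6104)/17.080=0.029 → t=0.135; u2·a0=0.2089·17.080=3.568; a1=1.400 < 3.568 ≤ a1+a2=7.070 → R2 fires; A=5 G=6 P=7 B=1 C=6
Draw 4: a1=0.600, a2=2.430, a3=0.162, a4=7.164, a5=1.660, a0=12.016; τ=−ln(0.2274)/12.016=0.123 → t=0.258; u2·a0=0.5218·12.016=6.270; a1+…+a3=3.192 < 6.270 ≤ a1+…+a4=10.356 → R4 fires; A=5 G=5 P=7 B=1 C=7
Draw 5: a1=0.700, a2=2.835, a3=0.162, a4=6.965, a5=1.660, a0=12.322; τ=−ln(0.5146)/12.322=0.054 → t=0.312; u2·a0=0.3843·12.322=4.735; a1+…+a3=3.697 < 4.735 ≤ a1+…+a4=10.662 → R4 fires; A=5 G=4 P=7 B=1 C=8
Draw 6: a1=0.800, a2=3.240, a3=0.162, a4=6.368, a5=1.660, a0=12.230; τ=−ln(0.2662)/12.230=0.108 → t=0.420; u2·a0=0.4035·12.230=4.935; a1+…+a3=4.202 < 4.935 ≤ a1+…+a4=10.570 → R4 fires; A=5 G=3 P=7 B=1 C=9
Draw 7: a1=0.900, a2=3.645, a3=0.162, a4=5.373, a5=1.660, a0=11.740; τ=−ln(0.0478)/11.740=0.259 → t=0.679; u2·a0=0.6776·11.740=7.955; a1+…+a3=4.707 < 7.955 ≤ a1+…+a4=10.080 → R4 fires; A=5 G=2 P=7 B=1 C=10
Draw 8: a1=1.000, a2=4.050, a3=0.162, a4=3.980, a5=1.660, a0=10.852; τ=−ln(0.0692)/10.852=0.246 → t=0.925; u2·a0=0.0562·10.852=0.610 ≤ a1=1.000 → R1 fires; A=5 G=2 P=7 B=0 C=11
Draw 9: a1=0.000, a2=0.000, a3=0.000, a4=4.378, a5=1.660, a0=6.038; τ=−ln(0.3044)/6.038=0.197 → t=1.122; u2·a0=0.4064·6.038=2.454; a1+…+a3=0.000 < 2.454 ≤ a1+…+a4=4.378 → R4 fires; A=5 G=1 P=7 B=0 C=12
Draw 10: a1=0.000, a2=0.000, a3=0.000, a4=2.388, a5=1.660, a0=4.048; τ=−ln(0.3744)/4.048=0.243 → t=1.365 > T=1.15: stop.
At T=1.15: A=5 G=1 P=7 B=0 C=12; the largest is C.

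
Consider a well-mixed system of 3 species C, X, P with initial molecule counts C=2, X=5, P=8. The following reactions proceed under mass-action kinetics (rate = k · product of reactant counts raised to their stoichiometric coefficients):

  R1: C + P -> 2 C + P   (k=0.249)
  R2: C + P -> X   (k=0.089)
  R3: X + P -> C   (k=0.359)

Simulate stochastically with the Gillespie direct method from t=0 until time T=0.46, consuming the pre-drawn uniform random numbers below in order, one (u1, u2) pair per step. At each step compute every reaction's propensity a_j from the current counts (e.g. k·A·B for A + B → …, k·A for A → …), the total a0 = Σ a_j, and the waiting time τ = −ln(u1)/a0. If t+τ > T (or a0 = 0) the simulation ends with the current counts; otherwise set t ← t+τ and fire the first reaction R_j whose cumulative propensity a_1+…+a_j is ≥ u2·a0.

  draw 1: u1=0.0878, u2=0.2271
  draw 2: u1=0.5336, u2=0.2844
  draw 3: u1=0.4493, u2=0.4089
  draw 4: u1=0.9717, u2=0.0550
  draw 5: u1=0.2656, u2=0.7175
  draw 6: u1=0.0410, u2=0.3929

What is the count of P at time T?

P at T = 4

t=0.000: C=2 X=5 P=8
Draw 1: a1=3.984, a2=1.424, a3=14.360, a0=19.768; τ=−ln(0.0878)/19.768=0.123 → t=0.123; u2·a0=0.2271·19.768=4.489; a1=3.984 < 4.489 ≤ a1+a2=5.408 → R2 fires; C=1 X=6 P=7
Draw 2: a1=1.743, a2=0.623, a3=15.078, a0=17.444; τ=−ln(0.5336)/17.444=0.036 → t=0.159; u2·a0=0.2844·17.444=4.961; a1+a2=2.366 < 4.961 ≤ a1+…+a3=17.444 → R3 fires; C=2 X=5 P=6
Draw 3: a1=2.988, a2=1.068, a3=10.770, a0=14.826; τ=−ln(0.4493)/14.826=0.054 → t=0.213; u2·a0=0.4089·14.826=6.062; a1+a2=4.056 < 6.062 ≤ a1+…+a3=14.826 → R3 fires; C=3 X=4 P=5
Draw 4: a1=3.735, a2=1.335, a3=7.180, a0=12.250; τ=−ln(0.9717)/12.250=0.002 → t=0.215; u2·a0=0.0550·12.250=0.674 ≤ a1=3.735 → R1 fires; C=4 X=4 P=5
Draw 5: a1=4.980, a2=1.780, a3=7.180, a0=13.940; τ=−ln(0.2656)/13.940=0.095 → t=0.310; u2·a0=0.7175·13.940=10.002; a1+a2=6.760 < 10.002 ≤ a1+…+a3=13.940 → R3 fires; C=5 X=3 P=4
Draw 6: a1=4.980, a2=1.780, a3=4.308, a0=11.068; τ=−ln(0.0410)/11.068=0.289 → t=0.599 > T=0.46: stop.
Read off P at T=0.46: 4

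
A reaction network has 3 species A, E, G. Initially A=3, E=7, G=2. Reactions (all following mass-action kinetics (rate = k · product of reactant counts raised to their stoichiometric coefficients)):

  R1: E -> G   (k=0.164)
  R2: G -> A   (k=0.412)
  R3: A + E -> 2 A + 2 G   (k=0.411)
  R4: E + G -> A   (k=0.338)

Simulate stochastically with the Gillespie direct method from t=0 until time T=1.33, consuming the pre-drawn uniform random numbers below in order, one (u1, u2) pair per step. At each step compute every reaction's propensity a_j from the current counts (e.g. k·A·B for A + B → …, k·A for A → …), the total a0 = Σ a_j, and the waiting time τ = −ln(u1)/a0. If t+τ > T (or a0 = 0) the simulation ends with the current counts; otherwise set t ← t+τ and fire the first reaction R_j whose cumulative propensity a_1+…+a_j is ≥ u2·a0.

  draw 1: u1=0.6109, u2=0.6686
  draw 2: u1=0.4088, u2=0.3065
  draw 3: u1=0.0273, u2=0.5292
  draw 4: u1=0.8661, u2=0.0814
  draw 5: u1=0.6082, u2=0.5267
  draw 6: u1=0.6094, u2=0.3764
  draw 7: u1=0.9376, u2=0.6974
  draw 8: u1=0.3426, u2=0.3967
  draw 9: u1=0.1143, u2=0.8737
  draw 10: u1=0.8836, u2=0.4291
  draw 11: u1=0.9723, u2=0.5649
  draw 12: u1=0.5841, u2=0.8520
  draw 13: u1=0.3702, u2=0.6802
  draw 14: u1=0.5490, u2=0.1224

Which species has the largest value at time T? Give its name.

t=0.000: A=3 E=7 G=2
Draw 1: a1=1.148, a2=0.824, a3=8.631, a4=4.732, a0=15.335; τ=−ln(0.6109)/15.335=0.032 → t=0.032; u2·a0=0.6686·15.335=10.253; a1+a2=1.972 < 10.253 ≤ a1+…+a3=10.603 → R3 fires; A=4 E=6 G=4
Draw 2: a1=0.984, a2=1.648, a3=9.864, a4=8.112, a0=20.608; τ=−ln(0.4088)/20.608=0.043 → t=0.076; u2·a0=0.3065·20.608=6.316; a1+a2=2.632 < 6.316 ≤ a1+…+a3=12.496 → R3 fires; A=5 E=5 G=6
Draw 3: a1=0.820, a2=2.472, a3=10.275, a4=10.140, a0=23.707; τ=−ln(0.0273)/23.707=0.152 → t=0.227; u2·a0=0.5292·23.707=12.546; a1+a2=3.292 < 12.546 ≤ a1+…+a3=13.567 → R3 fires; A=6 E=4 G=8
Draw 4: a1=0.656, a2=3.296, a3=9.864, a4=10.816, a0=24.632; τ=−ln(0.8661)/24.632=0.006 → t=0.233; u2·a0=0.0814·24.632=2.005; a1=0.656 < 2.005 ≤ a1+a2=3.952 → R2 fires; A=7 E=4 G=7
Draw 5: a1=0.656, a2=2.884, a3=11.508, a4=9.464, a0=24.512; τ=−ln(0.6082)/24.512=0.020 → t=0.254; u2·a0=0.5267·24.512=12.910; a1+a2=3.540 < 12.910 ≤ a1+…+a3=15.048 → R3 fires; A=8 E=3 G=9
Draw 6: a1=0.492, a2=3.708, a3=9.864, a4=9.126, a0=23.190; τ=−ln(0.6094)/23.190=0.021 → t=0.275; u2·a0=0.3764·23.190=8.729; a1+a2=4.200 < 8.729 ≤ a1+…+a3=14.064 → R3 fires; A=9 E=2 G=11
Draw 7: a1=0.328, a2=4.532, a3=7.398, a4=7.436, a0=19.694; τ=−ln(0.9376)/19.694=0.003 → t=0.278; u2·a0=0.6974·19.694=13.735; a1+…+a3=12.258 < 13.735 ≤ a1+…+a4=19.694 → R4 fires; A=10 E=1 G=10
Draw 8: a1=0.164, a2=4.120, a3=4.110, a4=3.380, a0=11.774; τ=−ln(0.3426)/11.774=0.091 → t=0.369; u2·a0=0.3967·11.774=4.671; a1+a2=4.284 < 4.671 ≤ a1+…+a3=8.394 → R3 fires; A=11 E=0 G=12
Draw 9: a1=0.000, a2=4.944, a3=0.000, a4=0.000, a0=4.944; τ=−ln(0.1143)/4.944=0.439 → t=0.808; u2·a0=0.8737·4.944=4.320; a1=0.000 < 4.320 ≤ a1+a2=4.944 → R2 fires; A=12 E=0 G=11
Draw 10: a1=0.000, a2=4.532, a3=0.000, a4=0.000, a0=4.532; τ=−ln(0.8836)/4.532=0.027 → t=0.835; u2·a0=0.4291·4.532=1.945; a1=0.000 < 1.945 ≤ a1+a2=4.532 → R2 fires; A=13 E=0 G=10
Draw 11: a1=0.000, a2=4.120, a3=0.000, a4=0.000, a0=4.120; τ=−ln(0.9723)/4.120=0.007 → t=0.842; u2·a0=0.5649·4.120=2.327; a1=0.000 < 2.327 ≤ a1+a2=4.120 → R2 fires; A=14 E=0 G=9
Draw 12: a1=0.000, a2=3.708, a3=0.000, a4=0.000, a0=3.708; τ=−ln(0.5841)/3.708=0.145 → t=0.987; u2·a0=0.8520·3.708=3.159; a1=0.000 < 3.159 ≤ a1+a2=3.708 → R2 fires; A=15 E=0 G=8
Draw 13: a1=0.000, a2=3.296, a3=0.000, a4=0.000, a0=3.296; τ=−ln(0.3702)/3.296=0.301 → t=1.288; u2·a0=0.6802·3.296=2.242; a1=0.000 < 2.242 ≤ a1+a2=3.296 → R2 fires; A=16 E=0 G=7
Draw 14: a1=0.000, a2=2.884, a3=0.000, a4=0.000, a0=2.884; τ=−ln(0.5490)/2.884=0.208 → t=1.496 > T=1.33: stop.
At T=1.33: A=16 E=0 G=7; the largest is A.

Dominant species at T: A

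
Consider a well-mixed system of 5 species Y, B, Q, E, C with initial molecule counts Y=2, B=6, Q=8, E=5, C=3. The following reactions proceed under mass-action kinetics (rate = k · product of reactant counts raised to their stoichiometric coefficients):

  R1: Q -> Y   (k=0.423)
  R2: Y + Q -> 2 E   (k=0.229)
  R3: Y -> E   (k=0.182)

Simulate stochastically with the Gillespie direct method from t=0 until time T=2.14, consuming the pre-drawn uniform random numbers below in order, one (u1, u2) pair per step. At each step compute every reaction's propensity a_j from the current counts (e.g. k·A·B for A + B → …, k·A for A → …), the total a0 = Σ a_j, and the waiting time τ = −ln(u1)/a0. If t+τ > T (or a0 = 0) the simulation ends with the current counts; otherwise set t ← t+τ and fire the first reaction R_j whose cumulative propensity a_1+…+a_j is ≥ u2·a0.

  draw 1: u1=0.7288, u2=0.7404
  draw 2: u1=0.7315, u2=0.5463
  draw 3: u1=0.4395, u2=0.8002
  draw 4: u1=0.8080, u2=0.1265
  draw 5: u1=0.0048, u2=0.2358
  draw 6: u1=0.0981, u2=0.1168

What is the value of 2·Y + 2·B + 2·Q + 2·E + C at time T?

Value at T = 45

Check how each reaction changes W = 2·Y + 2·B + 2·Q + 2·E + C (weight of products minus weight of reactants):
R1: Q -> Y: (2·1) − (2·1) = 2 − 2 = 0
R2: Y + Q -> 2 E: (2·2) − (2·1 + 2·1) = 4 − 4 = 0
R3: Y -> E: (2·1) − (2·1) = 2 − 2 = 0
Every reaction leaves W unchanged, so W is conserved and no simulation is needed: W(T) = W(0) = 2·2 + 2·6 + 2·8 + 2·5 + 3 = 45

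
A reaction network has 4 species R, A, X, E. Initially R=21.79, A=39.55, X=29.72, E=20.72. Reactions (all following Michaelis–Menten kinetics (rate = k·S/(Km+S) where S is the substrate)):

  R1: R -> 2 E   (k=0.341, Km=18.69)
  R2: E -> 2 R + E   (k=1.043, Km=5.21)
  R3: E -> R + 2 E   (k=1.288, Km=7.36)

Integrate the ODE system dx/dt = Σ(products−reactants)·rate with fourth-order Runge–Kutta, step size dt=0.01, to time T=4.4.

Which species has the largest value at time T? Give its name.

Dominant species at T: A

RK4 with dt=0.01: 440 steps to T=4.4. Trajectory (selected grid times):
t=0.00: R=21.79 A=39.55 X=29.72 E=20.72
t=0.49: R=22.99 A=39.55 X=29.72 E=21.37
t=0.98: R=24.19 A=39.55 X=29.72 E=22.03
t=1.47: R=25.40 A=39.55 X=29.72 E=22.69
t=1.96: R=26.61 A=39.55 X=29.72 E=23.37
t=2.44: R=27.81 A=39.55 X=29.72 E=24.03
t=2.93: R=29.03 A=39.55 X=29.72 E=24.72
t=3.42: R=30.26 A=39.55 X=29.72 E=25.41
t=3.91: R=31.50 A=39.55 X=29.72 E=26.11
t=4.40: R=32.74 A=39.55 X=29.72 E=26.81
At T=4.4: R=32.74 A=39.55 X=29.72 E=26.81; the largest is A.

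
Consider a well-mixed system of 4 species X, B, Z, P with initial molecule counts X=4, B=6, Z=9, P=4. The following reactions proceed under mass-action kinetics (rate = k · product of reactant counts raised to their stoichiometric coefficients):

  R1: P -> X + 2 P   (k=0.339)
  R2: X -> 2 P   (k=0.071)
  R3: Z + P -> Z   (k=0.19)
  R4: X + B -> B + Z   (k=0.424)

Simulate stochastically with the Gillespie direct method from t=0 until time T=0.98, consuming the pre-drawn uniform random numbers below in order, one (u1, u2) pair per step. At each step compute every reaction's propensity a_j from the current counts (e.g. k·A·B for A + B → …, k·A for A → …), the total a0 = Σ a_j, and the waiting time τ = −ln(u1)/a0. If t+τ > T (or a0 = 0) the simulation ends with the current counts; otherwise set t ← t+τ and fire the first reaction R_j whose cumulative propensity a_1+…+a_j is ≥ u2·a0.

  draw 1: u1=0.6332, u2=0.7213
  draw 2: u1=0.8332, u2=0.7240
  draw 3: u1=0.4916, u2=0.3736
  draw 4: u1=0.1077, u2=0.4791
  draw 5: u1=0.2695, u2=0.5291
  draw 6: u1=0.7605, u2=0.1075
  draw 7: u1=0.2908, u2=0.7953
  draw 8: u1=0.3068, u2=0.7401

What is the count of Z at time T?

t=0.000: X=4 B=6 Z=9 P=4
Draw 1: a1=1.356, a2=0.284, a3=6.840, a4=10.176, a0=18.656; τ=−ln(0.6332)/18.656=0.024 → t=0.024; u2·a0=0.7213·18.656=13.457; a1+…+a3=8.480 < 13.457 ≤ a1+…+a4=18.656 → R4 fires; X=3 B=6 Z=10 P=4
Draw 2: a1=1.356, a2=0.213, a3=7.600, a4=7.632, a0=16.801; τ=−ln(0.8332)/16.801=0.011 → t=0.035; u2·a0=0.7240·16.801=12.164; a1+…+a3=9.169 < 12.164 ≤ a1+…+a4=16.801 → R4 fires; X=2 B=6 Z=11 P=4
Draw 3: a1=1.356, a2=0.142, a3=8.360, a4=5.088, a0=14.946; τ=−ln(0.4916)/14.946=0.048 → t=0.083; u2·a0=0.3736·14.946=5.584; a1+a2=1.498 < 5.584 ≤ a1+…+a3=9.858 → R3 fires; X=2 B=6 Z=11 P=3
Draw 4: a1=1.017, a2=0.142, a3=6.270, a4=5.088, a0=12.517; τ=−ln(0.1077)/12.517=0.178 → t=0.261; u2·a0=0.4791·12.517=5.997; a1+a2=1.159 < 5.997 ≤ a1+…+a3=7.429 → R3 fires; X=2 B=6 Z=11 P=2
Draw 5: a1=0.678, a2=0.142, a3=4.180, a4=5.088, a0=10.088; τ=−ln(0.2695)/10.088=0.130 → t=0.391; u2·a0=0.5291·10.088=5.338; a1+…+a3=5.000 < 5.338 ≤ a1+…+a4=10.088 → R4 fires; X=1 B=6 Z=12 P=2
Draw 6: a1=0.678, a2=0.071, a3=4.560, a4=2.544, a0=7.853; τ=−ln(0.7605)/7.853=0.035 → t=0.426; u2·a0=0.1075·7.853=0.844; a1+a2=0.749 < 0.844 ≤ a1+…+a3=5.309 → R3 fires; X=1 B=6 Z=12 P=1
Draw 7: a1=0.339, a2=0.071, a3=2.280, a4=2.544, a0=5.234; τ=−ln(0.2908)/5.234=0.236 → t=0.662; u2·a0=0.7953·5.234=4.163; a1+…+a3=2.690 < 4.163 ≤ a1+…+a4=5.234 → R4 fires; X=0 B=6 Z=13 P=1
Draw 8: a1=0.339, a2=0.000, a3=2.470, a4=0.000, a0=2.809; τ=−ln(0.3068)/2.809=0.421 → t=1.082 > T=0.98: stop.
Read off Z at T=0.98: 13

Z at T = 13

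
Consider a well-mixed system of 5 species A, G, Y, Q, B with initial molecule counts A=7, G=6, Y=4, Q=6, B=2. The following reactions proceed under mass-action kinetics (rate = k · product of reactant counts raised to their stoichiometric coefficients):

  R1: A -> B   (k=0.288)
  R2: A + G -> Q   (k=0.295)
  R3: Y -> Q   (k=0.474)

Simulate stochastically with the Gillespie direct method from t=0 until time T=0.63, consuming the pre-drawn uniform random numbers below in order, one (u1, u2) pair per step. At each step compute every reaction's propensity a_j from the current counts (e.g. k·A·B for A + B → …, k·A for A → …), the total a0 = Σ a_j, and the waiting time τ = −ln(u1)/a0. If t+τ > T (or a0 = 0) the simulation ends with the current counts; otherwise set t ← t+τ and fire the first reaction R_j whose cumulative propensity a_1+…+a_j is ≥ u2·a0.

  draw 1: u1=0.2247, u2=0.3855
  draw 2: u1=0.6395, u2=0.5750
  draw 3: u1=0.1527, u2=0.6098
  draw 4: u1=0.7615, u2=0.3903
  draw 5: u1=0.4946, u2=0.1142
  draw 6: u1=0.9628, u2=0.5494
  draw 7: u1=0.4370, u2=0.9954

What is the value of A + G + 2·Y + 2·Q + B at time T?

Value at T = 35

Check how each reaction changes W = A + G + 2·Y + 2·Q + B (weight of products minus weight of reactants):
R1: A -> B: (1·1) − (1·1) = 1 − 1 = 0
R2: A + G -> Q: (2·1) − (1·1 + 1·1) = 2 − 2 = 0
R3: Y -> Q: (2·1) − (2·1) = 2 − 2 = 0
Every reaction leaves W unchanged, so W is conserved and no simulation is needed: W(T) = W(0) = 7 + 6 + 2·4 + 2·6 + 2 = 35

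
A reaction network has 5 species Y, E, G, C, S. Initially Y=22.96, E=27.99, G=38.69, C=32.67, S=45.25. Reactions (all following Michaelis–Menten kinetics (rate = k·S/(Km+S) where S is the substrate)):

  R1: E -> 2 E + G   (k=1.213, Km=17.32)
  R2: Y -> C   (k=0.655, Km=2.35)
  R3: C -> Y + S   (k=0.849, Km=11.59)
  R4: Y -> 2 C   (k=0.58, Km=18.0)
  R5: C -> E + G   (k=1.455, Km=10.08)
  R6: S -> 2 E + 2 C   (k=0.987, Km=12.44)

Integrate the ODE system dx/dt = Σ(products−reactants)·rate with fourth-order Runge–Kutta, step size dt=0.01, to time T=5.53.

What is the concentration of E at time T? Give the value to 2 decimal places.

RK4 with dt=0.01: 553 steps to T=5.53. Trajectory (selected grid times):
t=0.00: Y=22.96 E=27.99 G=38.69 C=32.67 S=45.25
t=0.61: Y=22.78 E=30.08 G=39.83 C=33.31 S=45.16
t=1.23: Y=22.61 E=32.21 G=41.01 C=33.95 S=45.07
t=1.84: Y=22.43 E=34.33 G=42.18 C=34.58 S=44.99
t=2.46: Y=22.26 E=36.49 G=43.39 C=35.21 S=44.90
t=3.07: Y=22.10 E=38.63 G=44.59 C=35.82 S=44.82
t=3.69: Y=21.93 E=40.82 G=45.81 C=36.44 S=44.74
t=4.30: Y=21.77 E=42.98 G=47.03 C=37.04 S=44.67
t=4.92: Y=21.61 E=45.19 G=48.28 C=37.64 S=44.59
t=5.53: Y=21.45 E=47.37 G=49.52 C=38.23 S=44.51
Read off E at T=5.53: 47.37

E at T = 47.37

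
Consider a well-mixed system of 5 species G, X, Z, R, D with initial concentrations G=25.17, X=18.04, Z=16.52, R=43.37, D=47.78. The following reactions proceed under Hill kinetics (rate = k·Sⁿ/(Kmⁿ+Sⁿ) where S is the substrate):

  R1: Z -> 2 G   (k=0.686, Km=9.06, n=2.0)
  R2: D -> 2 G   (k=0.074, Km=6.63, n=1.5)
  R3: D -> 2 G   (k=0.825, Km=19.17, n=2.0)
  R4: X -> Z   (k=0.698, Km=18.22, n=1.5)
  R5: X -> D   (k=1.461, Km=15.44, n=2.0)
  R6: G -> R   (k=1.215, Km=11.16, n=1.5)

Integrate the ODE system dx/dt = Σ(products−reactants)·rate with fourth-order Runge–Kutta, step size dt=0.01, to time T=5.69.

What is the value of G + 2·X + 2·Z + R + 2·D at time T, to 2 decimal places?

Value at T = 233.22

Check how each reaction changes W = G + 2·X + 2·Z + R + 2·D (weight of products minus weight of reactants):
R1: Z -> 2 G: (1·2) − (2·1) = 2 − 2 = 0
R2: D -> 2 G: (1·2) − (2·1) = 2 − 2 = 0
R3: D -> 2 G: (1·2) − (2·1) = 2 − 2 = 0
R4: X -> Z: (2·1) − (2·1) = 2 − 2 = 0
R5: X -> D: (2·1) − (2·1) = 2 − 2 = 0
R6: G -> R: (1·1) − (1·1) = 1 − 1 = 0
Every reaction leaves W unchanged, so W is conserved and no simulation is needed: W(T) = W(0) = 25.17 + 2·18.04 + 2·16.52 + 43.37 + 2·47.78 = 233.22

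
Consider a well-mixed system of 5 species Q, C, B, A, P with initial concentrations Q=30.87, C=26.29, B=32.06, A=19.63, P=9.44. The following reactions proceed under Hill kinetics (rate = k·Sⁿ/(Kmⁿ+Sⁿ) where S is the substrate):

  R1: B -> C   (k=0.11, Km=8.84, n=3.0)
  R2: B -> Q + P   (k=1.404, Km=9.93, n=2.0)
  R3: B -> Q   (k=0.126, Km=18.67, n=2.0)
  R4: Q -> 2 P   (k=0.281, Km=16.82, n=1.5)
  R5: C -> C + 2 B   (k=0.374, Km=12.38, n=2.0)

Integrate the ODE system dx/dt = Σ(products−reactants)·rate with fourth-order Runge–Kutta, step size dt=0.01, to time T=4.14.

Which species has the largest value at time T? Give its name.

RK4 with dt=0.01: 414 steps to T=4.14. Trajectory (selected grid times):
t=0.00: Q=30.87 C=26.29 B=32.06 A=19.63 P=9.44
t=0.46: Q=31.41 C=26.34 B=31.66 A=19.63 P=10.21
t=0.92: Q=31.95 C=26.39 B=31.26 A=19.63 P=10.99
t=1.38: Q=32.48 C=26.44 B=30.87 A=19.63 P=11.76
t=1.84: Q=33.01 C=26.49 B=30.47 A=19.63 P=12.53
t=2.30: Q=33.54 C=26.54 B=30.08 A=19.63 P=13.31
t=2.76: Q=34.07 C=26.59 B=29.69 A=19.63 P=14.08
t=3.22: Q=34.60 C=26.64 B=29.30 A=19.63 P=14.85
t=3.68: Q=35.12 C=26.69 B=28.92 A=19.63 P=15.63
t=4.14: Q=35.64 C=26.73 B=28.53 A=19.63 P=16.40
At T=4.14: Q=35.64 C=26.73 B=28.53 A=19.63 P=16.40; the largest is Q.

Dominant species at T: Q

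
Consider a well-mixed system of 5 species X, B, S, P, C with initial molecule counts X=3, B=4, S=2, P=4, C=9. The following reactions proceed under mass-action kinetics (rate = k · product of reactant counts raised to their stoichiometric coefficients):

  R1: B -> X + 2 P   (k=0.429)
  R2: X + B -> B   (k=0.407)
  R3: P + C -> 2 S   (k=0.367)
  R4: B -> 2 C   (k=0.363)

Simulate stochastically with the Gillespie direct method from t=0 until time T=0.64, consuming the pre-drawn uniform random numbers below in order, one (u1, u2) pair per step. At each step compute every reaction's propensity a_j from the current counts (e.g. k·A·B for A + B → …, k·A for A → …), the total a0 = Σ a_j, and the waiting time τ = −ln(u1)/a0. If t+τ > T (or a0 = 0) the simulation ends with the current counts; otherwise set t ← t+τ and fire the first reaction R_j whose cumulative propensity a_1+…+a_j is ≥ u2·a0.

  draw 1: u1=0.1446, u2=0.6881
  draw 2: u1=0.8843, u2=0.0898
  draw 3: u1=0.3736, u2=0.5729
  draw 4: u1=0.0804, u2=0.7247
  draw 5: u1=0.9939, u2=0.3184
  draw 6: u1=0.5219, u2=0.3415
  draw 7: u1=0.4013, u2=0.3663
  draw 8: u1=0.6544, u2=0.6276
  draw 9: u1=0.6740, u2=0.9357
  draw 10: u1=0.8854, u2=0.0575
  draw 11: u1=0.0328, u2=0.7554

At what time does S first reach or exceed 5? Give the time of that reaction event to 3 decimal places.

Threshold first reached at t = 0.143

t=0.000: X=3 B=4 S=2 P=4 C=9
Draw 1: a1=1.716, a2=4.884, a3=13.212, a4=1.452, a0=21.264; τ=−ln(0.1446)/21.264=0.091 → t=0.091; u2·a0=0.6881·21.264=14.632; a1+a2=6.600 < 14.632 ≤ a1+…+a3=19.812 → R3 fires; X=3 B=4 S=4 P=3 C=8
Draw 2: a1=1.716, a2=4.884, a3=8.808, a4=1.452, a0=16.860; τ=−ln(0.8843)/16.860=0.007 → t=0.098; u2·a0=0.0898·16.860=1.514 ≤ a1=1.716 → R1 fires; X=4 B=3 S=4 P=5 C=8
Draw 3: a1=1.287, a2=4.884, a3=14.680, a4=1.089, a0=21.940; τ=−ln(0.3736)/21.940=0.045 → t=0.143; u2·a0=0.5729·21.940=12.569; a1+a2=6.171 < 12.569 ≤ a1+…+a3=20.851 → R3 fires; X=4 B=3 S=6 P=4 C=7
Draw 4: a1=1.287, a2=4.884, a3=10.276, a4=1.089, a0=17.536; τ=−ln(0.0804)/17.536=0.144 → t=0.287; u2·a0=0.7247·17.536=12.708; a1+a2=6.171 < 12.708 ≤ a1+…+a3=16.447 → R3 fires; X=4 B=3 S=8 P=3 C=6
Draw 5: a1=1.287, a2=4.884, a3=6.606, a4=1.089, a0=13.866; τ=−ln(0.9939)/13.866=0.000 → t=0.287; u2·a0=0.3184·13.866=4.415; a1=1.287 < 4.415 ≤ a1+a2=6.171 → R2 fires; X=3 B=3 S=8 P=3 C=6
Draw 6: a1=1.287, a2=3.663, a3=6.606, a4=1.089, a0=12.645; τ=−ln(0.5219)/12.645=0.051 → t=0.339; u2·a0=0.3415·12.645=4.318; a1=1.287 < 4.318 ≤ a1+a2=4.950 → R2 fires; X=2 B=3 S=8 P=3 C=6
Draw 7: a1=1.287, a2=2.442, a3=6.606, a4=1.089, a0=11.424; τ=−ln(0.4013)/11.424=0.080 → t=0.419; u2·a0=0.3663·11.424=4.185; a1+a2=3.729 < 4.185 ≤ a1+…+a3=10.335 → R3 fires; X=2 B=3 S=10 P=2 C=5
Draw 8: a1=1.287, a2=2.442, a3=3.670, a4=1.089, a0=8.488; τ=−ln(0.6544)/8.488=0.050 → t=0.469; u2·a0=0.6276·8.488=5.327; a1+a2=3.729 < 5.327 ≤ a1+…+a3=7.399 → R3 fires; X=2 B=3 S=12 P=1 C=4
Draw 9: a1=1.287, a2=2.442, a3=1.468, a4=1.089, a0=6.286; τ=−ln(0.6740)/6.286=0.063 → t=0.531; u2·a0=0.9357·6.286=5.882; a1+…+a3=5.197 < 5.882 ≤ a1+…+a4=6.286 → R4 fires; X=2 B=2 S=12 P=1 C=6
Draw 10: a1=0.858, a2=1.628, a3=2.202, a4=0.726, a0=5.414; τ=−ln(0.8854)/5.414=0.022 → t=0.554; u2·a0=0.0575·5.414=0.311 ≤ a1=0.858 → R1 fires; X=3 B=1 S=12 P=3 C=6
Draw 11: a1=0.429, a2=1.221, a3=6.606, a4=0.363, a0=8.619; τ=−ln(0.0328)/8.619=0.396 → t=0.950 > T=0.64: stop.
S first becomes ≥ 5 when it reaches 6 at the event at t=0.143.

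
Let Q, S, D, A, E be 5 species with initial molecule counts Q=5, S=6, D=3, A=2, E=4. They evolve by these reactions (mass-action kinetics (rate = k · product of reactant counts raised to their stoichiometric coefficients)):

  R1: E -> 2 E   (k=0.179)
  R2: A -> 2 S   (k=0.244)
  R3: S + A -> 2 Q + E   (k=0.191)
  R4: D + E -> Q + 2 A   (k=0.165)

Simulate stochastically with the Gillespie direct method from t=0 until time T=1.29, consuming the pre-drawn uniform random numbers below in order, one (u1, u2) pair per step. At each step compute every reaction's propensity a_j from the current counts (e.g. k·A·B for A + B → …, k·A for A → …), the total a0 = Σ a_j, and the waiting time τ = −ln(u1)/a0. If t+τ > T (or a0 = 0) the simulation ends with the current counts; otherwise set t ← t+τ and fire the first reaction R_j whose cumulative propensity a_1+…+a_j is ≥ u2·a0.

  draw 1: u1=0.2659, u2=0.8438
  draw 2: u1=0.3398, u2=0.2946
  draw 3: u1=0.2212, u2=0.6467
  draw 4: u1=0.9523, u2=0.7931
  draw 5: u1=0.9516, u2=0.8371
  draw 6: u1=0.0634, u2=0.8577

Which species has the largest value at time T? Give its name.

t=0.000: Q=5 S=6 D=3 A=2 E=4
Draw 1: a1=0.716, a2=0.488, a3=2.292, a4=1.980, a0=5.476; τ=−ln(0.2659)/5.476=0.242 → t=0.242; u2·a0=0.8438·5.476=4.621; a1+…+a3=3.496 < 4.621 ≤ a1+…+a4=5.476 → R4 fires; Q=6 S=6 D=2 A=4 E=3
Draw 2: a1=0.537, a2=0.976, a3=4.584, a4=0.990, a0=7.087; τ=−ln(0.3398)/7.087=0.152 → t=0.394; u2·a0=0.2946·7.087=2.088; a1+a2=1.513 < 2.088 ≤ a1+…+a3=6.097 → R3 fires; Q=8 S=5 D=2 A=3 E=4
Draw 3: a1=0.716, a2=0.732, a3=2.865, a4=1.320, a0=5.633; τ=−ln(0.2212)/5.633=0.268 → t=0.662; u2·a0=0.6467·5.633=3.643; a1+a2=1.448 < 3.643 ≤ a1+…+a3=4.313 → R3 fires; Q=10 S=4 D=2 A=2 E=5
Draw 4: a1=0.895, a2=0.488, a3=1.528, a4=1.650, a0=4.561; τ=−ln(0.9523)/4.561=0.011 → t=0.673; u2·a0=0.7931·4.561=3.617; a1+…+a3=2.911 < 3.617 ≤ a1+…+a4=4.561 → R4 fires; Q=11 S=4 D=1 A=4 E=4
Draw 5: a1=0.716, a2=0.976, a3=3.056, a4=0.660, a0=5.408; τ=−ln(0.9516)/5.408=0.009 → t=0.682; u2·a0=0.8371·5.408=4.527; a1+a2=1.692 < 4.527 ≤ a1+…+a3=4.748 → R3 fires; Q=13 S=3 D=1 A=3 E=5
Draw 6: a1=0.895, a2=0.732, a3=1.719, a4=0.825, a0=4.171; τ=−ln(0.0634)/4.171=0.661 → t=1.343 > T=1.29: stop.
At T=1.29: Q=13 S=3 D=1 A=3 E=5; the largest is Q.

Dominant species at T: Q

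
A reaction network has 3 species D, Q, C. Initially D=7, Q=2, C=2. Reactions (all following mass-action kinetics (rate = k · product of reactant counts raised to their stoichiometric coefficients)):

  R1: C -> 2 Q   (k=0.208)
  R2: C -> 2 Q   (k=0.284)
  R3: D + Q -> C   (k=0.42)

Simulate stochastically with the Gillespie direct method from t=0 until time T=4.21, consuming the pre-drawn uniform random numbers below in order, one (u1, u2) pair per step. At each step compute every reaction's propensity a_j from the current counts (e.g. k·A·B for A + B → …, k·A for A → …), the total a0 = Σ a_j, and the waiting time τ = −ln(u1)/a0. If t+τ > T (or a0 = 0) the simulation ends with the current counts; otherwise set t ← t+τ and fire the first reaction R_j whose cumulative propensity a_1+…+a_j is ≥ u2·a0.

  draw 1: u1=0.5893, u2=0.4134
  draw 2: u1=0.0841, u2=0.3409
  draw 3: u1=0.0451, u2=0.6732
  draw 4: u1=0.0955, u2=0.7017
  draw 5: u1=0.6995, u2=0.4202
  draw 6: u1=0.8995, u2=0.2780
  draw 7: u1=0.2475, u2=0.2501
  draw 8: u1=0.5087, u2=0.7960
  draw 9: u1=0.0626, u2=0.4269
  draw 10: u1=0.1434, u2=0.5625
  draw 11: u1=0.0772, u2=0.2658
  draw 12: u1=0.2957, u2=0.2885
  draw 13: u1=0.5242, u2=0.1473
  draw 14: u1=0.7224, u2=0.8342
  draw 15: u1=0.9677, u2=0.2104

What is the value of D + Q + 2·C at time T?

Check how each reaction changes W = D + Q + 2·C (weight of products minus weight of reactants):
R1: C -> 2 Q: (1·2) − (2·1) = 2 − 2 = 0
R2: C -> 2 Q: (1·2) − (2·1) = 2 − 2 = 0
R3: D + Q -> C: (2·1) − (1·1 + 1·1) = 2 − 2 = 0
Every reaction leaves W unchanged, so W is conserved and no simulation is needed: W(T) = W(0) = 7 + 2 + 2·2 = 13

Value at T = 13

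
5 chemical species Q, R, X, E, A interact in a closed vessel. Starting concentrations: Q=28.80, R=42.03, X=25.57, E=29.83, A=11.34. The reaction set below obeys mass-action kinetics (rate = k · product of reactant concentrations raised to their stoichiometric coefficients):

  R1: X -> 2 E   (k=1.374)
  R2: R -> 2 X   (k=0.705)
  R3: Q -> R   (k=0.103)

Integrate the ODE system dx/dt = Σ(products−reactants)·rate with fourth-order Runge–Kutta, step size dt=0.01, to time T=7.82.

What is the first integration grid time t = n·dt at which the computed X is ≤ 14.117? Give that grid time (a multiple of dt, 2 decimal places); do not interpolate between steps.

RK4 with dt=0.01: 782 steps to T=7.82. Trajectory (selected grid times):
t=0.00: Q=28.80 R=42.03 X=25.57 E=29.83 A=11.34
t=0.87: Q=26.33 R=24.60 X=29.77 E=101.04 A=11.34
t=1.74: Q=24.07 R=15.00 X=22.18 E=163.63 A=11.34
t=2.61: Q=22.01 R=9.66 X=14.99 E=207.64 A=11.34
t=2.73: Q=21.74 R=9.13 X=14.17 E=212.45 A=11.34
t=2.74: Q=21.72 R=9.09 X=14.11 E=212.83 A=11.34
t=3.48: Q=20.12 R=6.63 X=10.06 E=237.14 A=11.34
t=4.34: Q=18.42 R=4.89 X=7.01 E=257.02 A=11.34
t=5.21: Q=16.84 R=3.82 X=5.14 E=271.36 A=11.34
t=6.08: Q=15.40 R=3.14 X=3.98 E=282.16 A=11.34
t=6.95: Q=14.08 R=2.68 X=3.25 E=290.74 A=11.34
t=7.82: Q=12.87 R=2.35 X=2.76 E=297.89 A=11.34
X(2.73)=14.173 > 14.117 but X(2.74)=14.107 ≤ 14.117, so the first grid time is t=2.74.

Threshold first reached at t = 2.74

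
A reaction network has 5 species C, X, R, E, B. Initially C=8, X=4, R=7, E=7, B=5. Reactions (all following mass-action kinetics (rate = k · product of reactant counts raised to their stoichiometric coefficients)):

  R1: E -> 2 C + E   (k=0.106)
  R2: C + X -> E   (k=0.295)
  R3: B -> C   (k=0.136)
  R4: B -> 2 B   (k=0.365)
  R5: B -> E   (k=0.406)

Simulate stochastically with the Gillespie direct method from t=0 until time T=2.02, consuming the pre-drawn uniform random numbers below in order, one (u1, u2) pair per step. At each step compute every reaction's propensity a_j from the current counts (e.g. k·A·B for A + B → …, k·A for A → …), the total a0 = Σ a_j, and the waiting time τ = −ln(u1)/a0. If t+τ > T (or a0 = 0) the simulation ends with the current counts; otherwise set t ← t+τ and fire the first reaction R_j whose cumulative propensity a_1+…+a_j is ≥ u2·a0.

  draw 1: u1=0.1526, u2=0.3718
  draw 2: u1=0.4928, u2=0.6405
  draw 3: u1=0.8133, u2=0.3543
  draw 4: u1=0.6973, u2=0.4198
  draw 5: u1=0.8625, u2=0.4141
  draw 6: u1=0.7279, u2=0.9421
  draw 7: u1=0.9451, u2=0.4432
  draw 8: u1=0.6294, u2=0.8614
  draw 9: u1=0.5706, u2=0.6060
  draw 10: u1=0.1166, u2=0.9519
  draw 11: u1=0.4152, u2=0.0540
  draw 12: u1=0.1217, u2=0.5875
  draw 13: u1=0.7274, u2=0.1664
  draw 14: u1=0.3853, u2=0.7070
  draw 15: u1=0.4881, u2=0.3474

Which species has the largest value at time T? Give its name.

t=0.000: C=8 X=4 R=7 E=7 B=5
Draw 1: a1=0.742, a2=9.440, a3=0.680, a4=1.825, a5=2.030, a0=14.717; τ=−ln(0.1526)/14.717=0.128 → t=0.128; u2·a0=0.3718·14.717=5.472; a1=0.742 < 5.472 ≤ a1+a2=10.182 → R2 fires; C=7 X=3 R=7 E=8 B=5
Draw 2: a1=0.848, a2=6.195, a3=0.680, a4=1.825, a5=2.030, a0=11.578; τ=−ln(0.4928)/11.578=0.061 → t=0.189; u2·a0=0.6405·11.578=7.416; a1+a2=7.043 < 7.416 ≤ a1+…+a3=7.723 → R3 fires; C=8 X=3 R=7 E=8 B=4
Draw 3: a1=0.848, a2=7.080, a3=0.544, a4=1.460, a5=1.624, a0=11.556; τ=−ln(0.8133)/11.556=0.018 → t=0.207; u2·a0=0.3543·11.556=4.094; a1=0.848 < 4.094 ≤ a1+a2=7.928 → R2 fires; C=7 X=2 R=7 E=9 B=4
Draw 4: a1=0.954, a2=4.130, a3=0.544, a4=1.460, a5=1.624, a0=8.712; τ=−ln(0.6973)/8.712=0.041 → t=0.248; u2·a0=0.4198·8.712=3.657; a1=0.954 < 3.657 ≤ a1+a2=5.084 → R2 fires; C=6 X=1 R=7 E=10 B=4
Draw 5: a1=1.060, a2=1.770, a3=0.544, a4=1.460, a5=1.624, a0=6.458; τ=−ln(0.8625)/6.458=0.023 → t=0.271; u2·a0=0.4141·6.458=2.674; a1=1.060 < 2.674 ≤ a1+a2=2.830 → R2 fires; C=5 X=0 R=7 E=11 B=4
Draw 6: a1=1.166, a2=0.000, a3=0.544, a4=1.460, a5=1.624, a0=4.794; τ=−ln(0.7279)/4.794=0.066 → t=0.337; u2·a0=0.9421·4.794=4.516; a1+…+a4=3.170 < 4.516 ≤ a1+…+a5=4.794 → R5 fires; C=5 X=0 R=7 E=12 B=3
Draw 7: a1=1.272, a2=0.000, a3=0.408, a4=1.095, a5=1.218, a0=3.993; τ=−ln(0.9451)/3.993=0.014 → t=0.351; u2·a0=0.4432·3.993=1.770; a1+…+a3=1.680 < 1.770 ≤ a1+…+a4=2.775 → R4 fires; C=5 X=0 R=7 E=12 B=4
Draw 8: a1=1.272, a2=0.000, a3=0.544, a4=1.460, a5=1.624, a0=4.900; τ=−ln(0.6294)/4.900=0.094 → t=0.446; u2·a0=0.8614·4.900=4.221; a1+…+a4=3.276 < 4.221 ≤ a1+…+a5=4.900 → R5 fires; C=5 X=0 R=7 E=13 B=3
Draw 9: a1=1.378, a2=0.000, a3=0.408, a4=1.095, a5=1.218, a0=4.099; τ=−ln(0.5706)/4.099=0.137 → t=0.583; u2·a0=0.6060·4.099=2.484; a1+…+a3=1.786 < 2.484 ≤ a1+…+a4=2.881 → R4 fires; C=5 X=0 R=7 E=13 B=4
Draw 10: a1=1.378, a2=0.000, a3=0.544, a4=1.460, a5=1.624, a0=5.006; τ=−ln(0.1166)/5.006=0.429 → t=1.012; u2·a0=0.9519·5.006=4.765; a1+…+a4=3.382 < 4.765 ≤ a1+…+a5=5.006 → R5 fires; C=5 X=0 R=7 E=14 B=3
Draw 11: a1=1.484, a2=0.000, a3=0.408, a4=1.095, a5=1.218, a0=4.205; τ=−ln(0.4152)/4.205=0.209 → t=1.221; u2·a0=0.0540·4.205=0.227 ≤ a1=1.484 → R1 fires; C=7 X=0 R=7 E=14 B=3
Draw 12: a1=1.484, a2=0.000, a3=0.408, a4=1.095, a5=1.218, a0=4.205; τ=−ln(0.1217)/4.205=0.501 → t=1.722; u2·a0=0.5875·4.205=2.470; a1+…+a3=1.892 < 2.470 ≤ a1+…+a4=2.987 → R4 fires; C=7 X=0 R=7 E=14 B=4
Draw 13: a1=1.484, a2=0.000, a3=0.544, a4=1.460, a5=1.624, a0=5.112; τ=−ln(0.7274)/5.112=0.062 → t=1.784; u2·a0=0.1664·5.112=0.851 ≤ a1=1.484 → R1 fires; C=9 X=0 R=7 E=14 B=4
Draw 14: a1=1.484, a2=0.000, a3=0.544, a4=1.460, a5=1.624, a0=5.112; τ=−ln(0.3853)/5.112=0.187 → t=1.971; u2·a0=0.7070·5.112=3.614; a1+…+a4=3.488 < 3.614 ≤ a1+…+a5=5.112 → R5 fires; C=9 X=0 R=7 E=15 B=3
Draw 15: a1=1.590, a2=0.000, a3=0.408, a4=1.095, a5=1.218, a0=4.311; τ=−ln(0.4881)/4.311=0.166 → t=2.137 > T=2.02: stop.
At T=2.02: C=9 X=0 R=7 E=15 B=3; the largest is E.

Dominant species at T: E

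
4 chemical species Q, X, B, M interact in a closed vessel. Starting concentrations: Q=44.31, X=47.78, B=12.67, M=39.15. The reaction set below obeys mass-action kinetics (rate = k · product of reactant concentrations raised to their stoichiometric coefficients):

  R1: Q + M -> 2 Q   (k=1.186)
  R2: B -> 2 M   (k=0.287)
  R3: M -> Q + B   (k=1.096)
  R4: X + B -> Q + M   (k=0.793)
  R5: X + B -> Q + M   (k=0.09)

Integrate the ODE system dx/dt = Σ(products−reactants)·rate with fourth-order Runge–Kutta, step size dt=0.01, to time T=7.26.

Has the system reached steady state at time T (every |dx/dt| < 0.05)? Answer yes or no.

Steady state at T: yes

RK4 with dt=0.01: 726 steps to T=7.26. Trajectory (selected grid times):
t=0.00: Q=44.31 X=47.78 B=12.67 M=39.15
t=0.81: Q=110.14 X=34.54 B=0.00 M=0.00
t=1.61: Q=110.14 X=34.54 B=0.00 M=0.00
t=2.42: Q=110.14 X=34.54 B=0.00 M=0.00
t=3.23: Q=110.14 X=34.54 B=0.00 M=0.00
t=4.03: Q=110.14 X=34.54 B=0.00 M=0.00
t=4.84: Q=110.14 X=34.54 B=0.00 M=0.00
t=5.65: Q=110.14 X=34.54 B=0.00 M=0.00
t=6.45: Q=110.14 X=34.54 B=0.00 M=0.00
t=7.26: Q=110.14 X=34.54 B=0.00 M=0.00
Rates at T: R1=0.0000, R2=0.0000, R3=0.0000, R4=0.0000, R5=0.0000
dx/dt at T (Σ net stoichiometry × rate): Q=+0.0000, X=-0.0000, B=-0.0000, M=-0.0000
Largest |dx/dt| is |+0.0000| (Q) < 0.05 → steady.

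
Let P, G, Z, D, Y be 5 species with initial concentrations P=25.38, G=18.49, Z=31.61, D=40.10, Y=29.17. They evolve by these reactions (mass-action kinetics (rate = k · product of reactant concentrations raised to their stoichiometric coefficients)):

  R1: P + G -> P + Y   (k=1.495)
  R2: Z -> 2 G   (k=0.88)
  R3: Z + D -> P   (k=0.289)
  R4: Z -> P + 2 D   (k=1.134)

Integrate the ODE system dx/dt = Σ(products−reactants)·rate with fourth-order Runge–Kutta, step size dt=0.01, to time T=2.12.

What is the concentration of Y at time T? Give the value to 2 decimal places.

Y at T = 52.95

RK4 with dt=0.01: 212 steps to T=2.12. Trajectory (selected grid times):
t=0.00: P=25.38 G=18.49 Z=31.61 D=40.10 Y=29.17
t=0.24: P=51.73 G=0.08 Z=2.92 D=22.80 Y=52.27
t=0.47: P=53.96 G=0.01 Z=0.43 D=21.57 Y=52.85
t=0.71: P=54.29 G=0.00 Z=0.06 D=21.40 Y=52.94
t=0.94: P=54.34 G=0.00 Z=0.01 D=21.37 Y=52.95
t=1.18: P=54.34 G=0.00 Z=0.00 D=21.37 Y=52.95
t=1.41: P=54.34 G=0.00 Z=0.00 D=21.37 Y=52.95
t=1.65: P=54.34 G=0.00 Z=0.00 D=21.37 Y=52.95
t=1.88: P=54.34 G=0.00 Z=0.00 D=21.37 Y=52.95
t=2.12: P=54.34 G=0.00 Z=0.00 D=21.37 Y=52.95
Read off Y at T=2.12: 52.95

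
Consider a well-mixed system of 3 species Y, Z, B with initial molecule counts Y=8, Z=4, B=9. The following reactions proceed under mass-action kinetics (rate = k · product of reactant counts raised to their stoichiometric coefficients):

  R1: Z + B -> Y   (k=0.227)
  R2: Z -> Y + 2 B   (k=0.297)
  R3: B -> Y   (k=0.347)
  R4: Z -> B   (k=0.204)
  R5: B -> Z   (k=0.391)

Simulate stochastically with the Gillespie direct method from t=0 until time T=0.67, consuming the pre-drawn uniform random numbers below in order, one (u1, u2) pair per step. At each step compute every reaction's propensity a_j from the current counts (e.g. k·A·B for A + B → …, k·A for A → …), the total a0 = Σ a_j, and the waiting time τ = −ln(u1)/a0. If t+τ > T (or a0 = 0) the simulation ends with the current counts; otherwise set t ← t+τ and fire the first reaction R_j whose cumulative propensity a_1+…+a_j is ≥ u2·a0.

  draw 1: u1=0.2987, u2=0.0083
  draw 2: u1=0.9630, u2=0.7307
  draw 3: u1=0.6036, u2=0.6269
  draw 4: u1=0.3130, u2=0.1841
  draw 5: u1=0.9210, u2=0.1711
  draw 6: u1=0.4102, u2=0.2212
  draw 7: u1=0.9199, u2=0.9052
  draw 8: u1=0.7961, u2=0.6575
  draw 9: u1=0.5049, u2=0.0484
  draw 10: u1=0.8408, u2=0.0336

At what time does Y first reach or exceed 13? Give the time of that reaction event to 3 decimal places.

t=0.000: Y=8 Z=4 B=9
Draw 1: a1=8.172, a2=1.188, a3=3.123, a4=0.816, a5=3.519, a0=16.818; τ=−ln(0.2987)/16.818=0.072 → t=0.072; u2·a0=0.0083·16.818=0.140 ≤ a1=8.172 → R1 fires; Y=9 Z=3 B=8
Draw 2: a1=5.448, a2=0.891, a3=2.776, a4=0.612, a5=3.128, a0=12.855; τ=−ln(0.9630)/12.855=0.003 → t=0.075; u2·a0=0.7307·12.855=9.393; a1+…+a3=9.115 < 9.393 ≤ a1+…+a4=9.727 → R4 fires; Y=9 Z=2 B=9
Draw 3: a1=4.086, a2=0.594, a3=3.123, a4=0.408, a5=3.519, a0=11.730; τ=−ln(0.6036)/11.730=0.043 → t=0.118; u2·a0=0.6269·11.730=7.354; a1+a2=4.680 < 7.354 ≤ a1+…+a3=7.803 → R3 fires; Y=10 Z=2 B=8
Draw 4: a1=3.632, a2=0.594, a3=2.776, a4=0.408, a5=3.128, a0=10.538; τ=−ln(0.3130)/10.538=0.110 → t=0.228; u2·a0=0.1841·10.538=1.940 ≤ a1=3.632 → R1 fires; Y=11 Z=1 B=7
Draw 5: a1=1.589, a2=0.297, a3=2.429, a4=0.204, a5=2.737, a0=7.256; τ=−ln(0.9210)/7.256=0.011 → t=0.239; u2·a0=0.1711·7.256=1.242 ≤ a1=1.589 → R1 fires; Y=12 Z=0 B=6
Draw 6: a1=0.000, a2=0.000, a3=2.082, a4=0.000, a5=2.346, a0=4.428; τ=−ln(0.4102)/4.428=0.201 → t=0.441; u2·a0=0.2212·4.428=0.979; a1+a2=0.000 < 0.979 ≤ a1+…+a3=2.082 → R3 fires; Y=13 Z=0 B=5
Draw 7: a1=0.000, a2=0.000, a3=1.735, a4=0.000, a5=1.955, a0=3.690; τ=−ln(0.9199)/3.690=0.023 → t=0.463; u2·a0=0.9052·3.690=3.340; a1+…+a4=1.735 < 3.340 ≤ a1+…+a5=3.690 → R5 fires; Y=13 Z=1 B=4
Draw 8: a1=0.908, a2=0.297, a3=1.388, a4=0.204, a5=1.564, a0=4.361; τ=−ln(0.7961)/4.361=0.052 → t=0.516; u2·a0=0.6575·4.361=2.867; a1+…+a4=2.797 < 2.867 ≤ a1+…+a5=4.361 → R5 fires; Y=13 Z=2 B=3
Draw 9: a1=1.362, a2=0.594, a3=1.041, a4=0.408, a5=1.173, a0=4.578; τ=−ln(0.5049)/4.578=0.149 → t=0.665; u2·a0=0.0484·4.578=0.222 ≤ a1=1.362 → R1 fires; Y=14 Z=1 B=2
Draw 10: a1=0.454, a2=0.297, a3=0.694, a4=0.204, a5=0.782, a0=2.431; τ=−ln(0.8408)/2.431=0.071 → t=0.736 > T=0.67: stop.
Y first becomes ≥ 13 when it reaches 13 at the event at t=0.441.

Threshold first reached at t = 0.441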